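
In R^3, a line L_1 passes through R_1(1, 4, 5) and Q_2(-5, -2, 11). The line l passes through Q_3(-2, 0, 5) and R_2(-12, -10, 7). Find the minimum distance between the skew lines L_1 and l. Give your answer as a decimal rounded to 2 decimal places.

A direction vector for L_1 is Q_2 − R_1 = (-6, -6, 6).
A direction vector for l is R_2 − Q_3 = (-10, -10, 2).
Common perpendicular direction n = (-6, -6, 6) × (-10, -10, 2) = (48, -48, 0).
With w = (-2, 0, 5) − (1, 4, 5) = (-3, -4, 0), w · n = 48.
Distance = |w · n| / |n| = |48| / √4608 ≈ 0.71.

0.71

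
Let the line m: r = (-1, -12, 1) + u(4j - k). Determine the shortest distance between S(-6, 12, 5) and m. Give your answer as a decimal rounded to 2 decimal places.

10.91

Taking (-1, -12, 1) on m with direction v = (0, 4, -1): w = S − (-1, -12, 1) = (-5, 24, 4), and w × v = (-40, -5, -20).
Distance = |w × v| / |v| = √2025 / √17 ≈ 10.91.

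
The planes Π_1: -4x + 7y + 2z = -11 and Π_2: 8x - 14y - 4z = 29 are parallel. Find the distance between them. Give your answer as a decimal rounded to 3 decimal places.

Rescale Π_2 by 1/(-2): -4x + 7y + 2z = -29/2. Then distance = |-11 − (-29/2)| / √69 ≈ 0.421.

0.421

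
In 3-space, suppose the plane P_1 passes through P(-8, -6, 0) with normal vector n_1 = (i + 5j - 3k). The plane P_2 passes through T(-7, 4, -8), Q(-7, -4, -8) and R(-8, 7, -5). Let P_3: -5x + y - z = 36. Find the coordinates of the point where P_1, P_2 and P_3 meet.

(-8, -9, -5)

P_1: n_1·r = n_1·P gives x + 5y - 3z = -38.
TQ = (0, -8, 0), TR = (-1, 3, 3); a normal to P_2 is TQ × TR = (-24, 0, -8).
Using T: P_2 has equation -24x - 8z = 232.
Solving the 3×3 linear system x + 5y - 3z = -38, -24x - 8z = 232, -5x + y - z = 36 (e.g. by elimination or Cramer's rule, determinant = 160) gives (-8, -9, -5).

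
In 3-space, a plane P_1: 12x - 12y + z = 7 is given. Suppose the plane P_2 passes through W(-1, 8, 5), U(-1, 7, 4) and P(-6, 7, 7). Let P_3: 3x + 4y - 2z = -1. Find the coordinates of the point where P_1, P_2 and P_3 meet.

(-1, -2, -5)

WU = (0, -1, -1), WP = (-5, -1, 2); a normal to P_2 is WU × WP = (-3, 5, -5).
Using W: P_2 has equation -3x + 5y - 5z = 18.
Solving the 3×3 linear system 12x - 12y + z = 7, -3x + 5y - 5z = 18, 3x + 4y - 2z = -1 (e.g. by elimination or Cramer's rule, determinant = 345) gives (-1, -2, -5).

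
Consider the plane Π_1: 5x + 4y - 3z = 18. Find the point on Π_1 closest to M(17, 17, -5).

Foot = M − λn with λ = (n·M − d)/|n|² = (168 − 18)/50 = 3.
Foot = (17, 17, -5) − 3·(5, 4, -3) = (2, 5, 4).

(2, 5, 4)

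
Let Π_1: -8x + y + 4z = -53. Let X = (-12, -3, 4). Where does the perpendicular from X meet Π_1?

(4, -5, -4)

Foot = X − λn with λ = (n·X − d)/|n|² = (109 − (-53))/81 = 2.
Foot = (-12, -3, 4) − 2·(-8, 1, 4) = (4, -5, -4).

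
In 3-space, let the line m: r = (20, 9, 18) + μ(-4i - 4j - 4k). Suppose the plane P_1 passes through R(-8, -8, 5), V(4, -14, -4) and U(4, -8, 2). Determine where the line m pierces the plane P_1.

RV = (12, -6, -9), RU = (12, 0, -3); a normal to P_1 is RV × RU = (18, -72, 72).
Using R: P_1 has equation 18x - 72y + 72z = 792.
Substitute r = (20, 9, 18) + t(-4, -4, -4) into the plane: 1008 + (-72)t = 792, so t = 3.
Intersection: (20, 9, 18) + 3·(-4, -4, -4) = (8, -3, 6).

(8, -3, 6)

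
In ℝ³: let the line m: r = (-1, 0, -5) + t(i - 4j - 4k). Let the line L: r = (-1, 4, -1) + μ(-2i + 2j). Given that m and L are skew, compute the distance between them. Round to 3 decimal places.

Common perpendicular direction n = (1, -4, -4) × (-2, 2, 0) = (8, 8, -6).
With w = (-1, 4, -1) − (-1, 0, -5) = (0, 4, 4), w · n = 8.
Distance = |w · n| / |n| = |8| / √164 ≈ 0.625.

0.625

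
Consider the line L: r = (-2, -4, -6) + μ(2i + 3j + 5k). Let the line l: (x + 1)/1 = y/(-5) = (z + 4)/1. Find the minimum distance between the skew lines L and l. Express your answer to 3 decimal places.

0.451

l has direction (1, -5, 1) through (-1, 0, -4).
Common perpendicular direction n = (2, 3, 5) × (1, -5, 1) = (28, 3, -13).
With w = (-1, 0, -4) − (-2, -4, -6) = (1, 4, 2), w · n = 14.
Distance = |w · n| / |n| = |14| / √962 ≈ 0.451.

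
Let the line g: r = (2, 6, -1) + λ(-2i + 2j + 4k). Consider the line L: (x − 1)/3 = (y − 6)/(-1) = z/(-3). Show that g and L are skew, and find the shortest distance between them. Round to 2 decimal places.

0.27

L has direction (3, -1, -3) through (1, 6, 0).
Common perpendicular direction n = (-2, 2, 4) × (3, -1, -3) = (-2, 6, -4).
With w = (1, 6, 0) − (2, 6, -1) = (-1, 0, 1), w · n = -2.
Since n ≠ 0 the lines are not parallel, and w · n = -2 ≠ 0 so they do not intersect; hence they are skew.
Distance = |w · n| / |n| = |-2| / √56 ≈ 0.27.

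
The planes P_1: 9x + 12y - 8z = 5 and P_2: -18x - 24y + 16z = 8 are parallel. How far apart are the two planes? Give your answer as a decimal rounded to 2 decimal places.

0.53

Rescale P_2 by 1/(-2): 9x + 12y - 8z = -4. Then distance = |5 − (-4)| / √289 ≈ 0.53.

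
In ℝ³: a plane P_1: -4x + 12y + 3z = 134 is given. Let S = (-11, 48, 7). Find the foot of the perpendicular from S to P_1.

Foot = S − λn with λ = (n·S − d)/|n|² = (641 − 134)/169 = 3.
Foot = (-11, 48, 7) − 3·(-4, 12, 3) = (1, 12, -2).

(1, 12, -2)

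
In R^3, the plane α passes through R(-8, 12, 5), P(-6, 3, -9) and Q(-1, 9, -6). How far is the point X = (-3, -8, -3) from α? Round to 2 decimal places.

12.18

RP = (2, -9, -14), RQ = (7, -3, -11); a normal to α is RP × RQ = (57, -76, 57).
Using R: α has equation 57x - 76y + 57z = -1083.
n·X − d = (57)·(-3) + (-76)·(-8) + (57)·(-3) − (-1083) = 1349; |n| = √12274.
Distance = |1349| / √12274 = 1349/√12274 ≈ 12.18.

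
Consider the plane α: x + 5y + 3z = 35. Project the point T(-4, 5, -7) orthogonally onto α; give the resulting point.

Foot = T − λn with λ = (n·T − d)/|n|² = (0 − 35)/35 = -1.
Foot = (-4, 5, -7) − (-1)·(1, 5, 3) = (-3, 10, -4).

(-3, 10, -4)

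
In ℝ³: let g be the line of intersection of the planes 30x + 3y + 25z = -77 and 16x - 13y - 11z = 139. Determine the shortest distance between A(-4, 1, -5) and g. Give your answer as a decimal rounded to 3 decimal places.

7.520

Direction of g: (30, 3, 25) × (16, -13, -11) = (292, 730, -438).
A point on g: solving the two plane equations with x = 4 gives (4, 1, -8).
Taking (4, 1, -8) on g with direction v = (292, 730, -438): w = A − (4, 1, -8) = (-8, 0, 3), and w × v = (-2190, -2628, -5840).
Distance = |w × v| / |v| = √45808084 / √810008 ≈ 7.520.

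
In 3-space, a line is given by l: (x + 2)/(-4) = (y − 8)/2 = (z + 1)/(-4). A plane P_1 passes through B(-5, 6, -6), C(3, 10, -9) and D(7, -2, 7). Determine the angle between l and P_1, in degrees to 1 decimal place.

2.9

l has direction (-4, 2, -4) through (-2, 8, -1).
BC = (8, 4, -3), BD = (12, -8, 13); a normal to P_1 is BC × BD = (28, -140, -112).
Using B: P_1 has equation 28x - 140y - 112z = -308.
sin θ = |n·v| / (|n||v|) = |56| / (√32928 · √36) = 0.05143.
θ ≈ 2.9°.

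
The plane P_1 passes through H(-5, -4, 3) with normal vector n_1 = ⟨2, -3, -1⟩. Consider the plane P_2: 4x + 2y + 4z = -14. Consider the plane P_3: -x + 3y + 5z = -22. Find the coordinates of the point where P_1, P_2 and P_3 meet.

(1, 3, -6)

P_1: n_1·r = n_1·H gives 2x - 3y - z = -1.
Solving the 3×3 linear system 2x - 3y - z = -1, 4x + 2y + 4z = -14, -x + 3y + 5z = -22 (e.g. by elimination or Cramer's rule, determinant = 54) gives (1, 3, -6).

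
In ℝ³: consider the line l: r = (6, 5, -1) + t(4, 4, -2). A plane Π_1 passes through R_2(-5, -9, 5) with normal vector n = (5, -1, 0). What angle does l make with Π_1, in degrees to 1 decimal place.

31.5

Π_1: n·r = n·R_2 gives 5x - y = -16.
sin θ = |n·v| / (|n||v|) = |16| / (√26 · √36) = 0.52298.
θ ≈ 31.5°.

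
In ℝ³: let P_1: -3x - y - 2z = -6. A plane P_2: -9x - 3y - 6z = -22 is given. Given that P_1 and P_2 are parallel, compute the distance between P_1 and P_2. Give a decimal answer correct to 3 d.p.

Rescale P_2 by 1/3: -3x - y - 2z = -22/3. Then distance = |-6 − (-22/3)| / √14 ≈ 0.356.

0.356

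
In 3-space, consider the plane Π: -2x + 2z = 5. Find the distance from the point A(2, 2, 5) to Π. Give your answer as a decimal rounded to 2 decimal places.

0.35

n·A − d = (-2)·(2) + (0)·(2) + (2)·(5) − 5 = 1; |n| = √8.
Distance = |1| / √8 = 1/√8 ≈ 0.35.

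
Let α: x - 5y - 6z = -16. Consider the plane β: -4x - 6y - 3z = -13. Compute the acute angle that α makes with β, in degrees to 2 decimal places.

44.32

cos θ = |n₁·n₂| / (|n₁||n₂|) = |44| / (√62 · √61).
θ = arccos(0.71547) ≈ 44.32°.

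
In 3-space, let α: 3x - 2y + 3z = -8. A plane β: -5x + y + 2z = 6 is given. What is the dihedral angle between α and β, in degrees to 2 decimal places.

cos θ = |n₁·n₂| / (|n₁||n₂|) = |-11| / (√22 · √30).
θ = arccos(0.42817) ≈ 64.65°.

64.65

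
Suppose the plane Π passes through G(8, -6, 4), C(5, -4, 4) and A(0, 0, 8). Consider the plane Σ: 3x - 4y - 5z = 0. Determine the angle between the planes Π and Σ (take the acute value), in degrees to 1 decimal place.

82.2

GC = (-3, 2, 0), GA = (-8, 6, 4); a normal to Π is GC × GA = (8, 12, -2).
Using G: Π has equation 8x + 12y - 2z = -16.
cos θ = |n₁·n₂| / (|n₁||n₂|) = |-14| / (√212 · √50).
θ = arccos(0.13598) ≈ 82.2°.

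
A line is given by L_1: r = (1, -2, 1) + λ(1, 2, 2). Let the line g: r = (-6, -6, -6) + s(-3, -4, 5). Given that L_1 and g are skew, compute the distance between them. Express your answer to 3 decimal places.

Common perpendicular direction n = (1, 2, 2) × (-3, -4, 5) = (18, -11, 2).
With w = (-6, -6, -6) − (1, -2, 1) = (-7, -4, -7), w · n = -96.
Distance = |w · n| / |n| = |-96| / √449 ≈ 4.531.

4.531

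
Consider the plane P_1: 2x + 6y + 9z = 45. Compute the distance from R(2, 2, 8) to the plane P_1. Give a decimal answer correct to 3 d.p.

n·R − d = (2)·(2) + (6)·(2) + (9)·(8) − 45 = 43; |n| = √121.
Distance = |43| / √121 = 43/√121 ≈ 3.909.

3.909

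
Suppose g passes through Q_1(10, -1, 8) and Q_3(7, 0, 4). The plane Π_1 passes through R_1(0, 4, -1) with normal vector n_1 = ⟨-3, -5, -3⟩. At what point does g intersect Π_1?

A direction vector for g is Q_3 − Q_1 = (-3, 1, -4).
Π_1: n_1·r = n_1·R_1 gives -3x - 5y - 3z = -17.
Substitute r = (10, -1, 8) + t(-3, 1, -4) into the plane: -49 + 16t = -17, so t = 2.
Intersection: (10, -1, 8) + 2·(-3, 1, -4) = (4, 1, 0).

(4, 1, 0)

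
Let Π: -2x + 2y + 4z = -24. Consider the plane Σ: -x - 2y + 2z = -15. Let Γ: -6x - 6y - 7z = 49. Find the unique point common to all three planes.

(-1, 1, -7)

Solving the 3×3 linear system -2x + 2y + 4z = -24, -x - 2y + 2z = -15, -6x - 6y - 7z = 49 (e.g. by elimination or Cramer's rule, determinant = -114) gives (-1, 1, -7).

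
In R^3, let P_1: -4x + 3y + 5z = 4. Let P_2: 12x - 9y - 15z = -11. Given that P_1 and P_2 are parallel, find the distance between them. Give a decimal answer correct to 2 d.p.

0.05

Rescale P_2 by 1/(-3): -4x + 3y + 5z = 11/3. Then distance = |4 − (11/3)| / √50 ≈ 0.05.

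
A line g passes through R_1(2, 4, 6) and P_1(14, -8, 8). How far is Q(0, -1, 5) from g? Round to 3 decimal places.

A direction vector for g is P_1 − R_1 = (12, -12, 2).
Taking (2, 4, 6) on g with direction v = (12, -12, 2): w = Q − (2, 4, 6) = (-2, -5, -1), and w × v = (-22, -8, 84).
Distance = |w × v| / |v| = √7604 / √292 ≈ 5.103.

5.103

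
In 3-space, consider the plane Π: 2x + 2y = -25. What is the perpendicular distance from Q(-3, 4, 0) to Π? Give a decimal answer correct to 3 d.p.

9.546

n·Q − d = (2)·(-3) + (2)·(4) + (0)·(0) − (-25) = 27; |n| = √8.
Distance = |27| / √8 = 27/√8 ≈ 9.546.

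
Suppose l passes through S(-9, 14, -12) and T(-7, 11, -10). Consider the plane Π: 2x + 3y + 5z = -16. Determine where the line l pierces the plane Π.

A direction vector for l is T − S = (2, -3, 2).
Substitute r = (-9, 14, -12) + t(2, -3, 2) into the plane: -36 + 5t = -16, so t = 4.
Intersection: (-9, 14, -12) + 4·(2, -3, 2) = (-1, 2, -4).

(-1, 2, -4)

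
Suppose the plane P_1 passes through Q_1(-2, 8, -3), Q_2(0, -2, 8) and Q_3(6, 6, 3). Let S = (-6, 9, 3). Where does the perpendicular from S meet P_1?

Q_1Q_2 = (2, -10, 11), Q_1Q_3 = (8, -2, 6); a normal to P_1 is Q_1Q_2 × Q_1Q_3 = (-38, 76, 76).
Using Q_1: P_1 has equation -38x + 76y + 76z = 456.
Foot = S − λn with λ = (n·S − d)/|n|² = (1140 − 456)/12996 = 1/19.
Foot = (-6, 9, 3) − (1/19)·(-38, 76, 76) = (-4, 5, -1).

(-4, 5, -1)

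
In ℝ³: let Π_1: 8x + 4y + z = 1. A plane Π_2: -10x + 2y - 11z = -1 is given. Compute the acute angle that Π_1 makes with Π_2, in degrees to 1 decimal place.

cos θ = |n₁·n₂| / (|n₁||n₂|) = |-83| / (√81 · √225).
θ = arccos(0.61481) ≈ 52.1°.

52.1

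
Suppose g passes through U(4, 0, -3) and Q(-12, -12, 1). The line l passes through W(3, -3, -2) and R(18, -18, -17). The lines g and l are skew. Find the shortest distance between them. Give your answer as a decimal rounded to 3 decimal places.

A direction vector for g is Q − U = (-16, -12, 4).
A direction vector for l is R − W = (15, -15, -15).
Common perpendicular direction n = (-16, -12, 4) × (15, -15, -15) = (240, -180, 420).
With w = (3, -3, -2) − (4, 0, -3) = (-1, -3, 1), w · n = 720.
Distance = |w · n| / |n| = |720| / √266400 ≈ 1.395.

1.395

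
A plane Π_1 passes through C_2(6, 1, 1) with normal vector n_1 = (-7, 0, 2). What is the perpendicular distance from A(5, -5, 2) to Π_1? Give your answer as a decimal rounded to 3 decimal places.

1.236

Π_1: n_1·r = n_1·C_2 gives -7x + 2z = -40.
n·A − d = (-7)·(5) + (0)·(-5) + (2)·(2) − (-40) = 9; |n| = √53.
Distance = |9| / √53 = 9/√53 ≈ 1.236.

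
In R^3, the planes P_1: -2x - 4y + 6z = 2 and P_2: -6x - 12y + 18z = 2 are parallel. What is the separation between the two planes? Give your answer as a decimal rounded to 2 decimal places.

0.18

Rescale P_2 by 1/3: -2x - 4y + 6z = 2/3. Then distance = |2 − (2/3)| / √56 ≈ 0.18.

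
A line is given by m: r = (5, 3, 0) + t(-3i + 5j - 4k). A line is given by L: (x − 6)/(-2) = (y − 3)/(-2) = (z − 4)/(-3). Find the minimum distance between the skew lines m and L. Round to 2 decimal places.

1.46

L has direction (-2, -2, -3) through (6, 3, 4).
Common perpendicular direction n = (-3, 5, -4) × (-2, -2, -3) = (-23, -1, 16).
With w = (6, 3, 4) − (5, 3, 0) = (1, 0, 4), w · n = 41.
Distance = |w · n| / |n| = |41| / √786 ≈ 1.46.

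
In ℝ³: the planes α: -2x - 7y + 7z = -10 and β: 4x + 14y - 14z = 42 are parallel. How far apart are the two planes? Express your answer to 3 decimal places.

Rescale β by 1/(-2): -2x - 7y + 7z = -21. Then distance = |-10 − (-21)| / √102 ≈ 1.089.

1.089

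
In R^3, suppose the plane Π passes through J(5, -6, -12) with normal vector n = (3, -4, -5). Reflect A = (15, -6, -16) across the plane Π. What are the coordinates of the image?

Π: n·r = n·J gives 3x - 4y - 5z = 99.
λ = (n·A − d)/|n|² = (149 − 99)/50 = 1.
Reflection = A − 2λn = (15, -6, -16) − 2·(3, -4, -5) = (9, 2, -6).

(9, 2, -6)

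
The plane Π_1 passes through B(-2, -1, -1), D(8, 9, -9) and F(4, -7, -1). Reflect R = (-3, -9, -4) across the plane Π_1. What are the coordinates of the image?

(1, -5, 6)

BD = (10, 10, -8), BF = (6, -6, 0); a normal to Π_1 is BD × BF = (-48, -48, -120).
Using B: Π_1 has equation -48x - 48y - 120z = 264.
λ = (n·R − d)/|n|² = (1056 − 264)/19008 = 1/24.
Reflection = R − 2λn = (-3, -9, -4) − (1/12)·(-48, -48, -120) = (1, -5, 6).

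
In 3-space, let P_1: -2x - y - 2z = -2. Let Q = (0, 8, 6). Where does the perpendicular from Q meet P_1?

(-4, 6, 2)

Foot = Q − λn with λ = (n·Q − d)/|n|² = (-20 − (-2))/9 = -2.
Foot = (0, 8, 6) − (-2)·(-2, -1, -2) = (-4, 6, 2).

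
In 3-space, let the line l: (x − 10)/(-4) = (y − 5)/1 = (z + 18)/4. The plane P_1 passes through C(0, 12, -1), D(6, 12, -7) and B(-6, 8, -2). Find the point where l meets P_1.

l has direction (-4, 1, 4) through (10, 5, -18).
CD = (6, 0, -6), CB = (-6, -4, -1); a normal to P_1 is CD × CB = (-24, 42, -24).
Using C: P_1 has equation -24x + 42y - 24z = 528.
Substitute r = (10, 5, -18) + t(-4, 1, 4) into the plane: 402 + 42t = 528, so t = 3.
Intersection: (10, 5, -18) + 3·(-4, 1, 4) = (-2, 8, -6).

(-2, 8, -6)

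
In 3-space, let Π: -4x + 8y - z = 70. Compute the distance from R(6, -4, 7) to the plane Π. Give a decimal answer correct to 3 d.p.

14.778

n·R − d = (-4)·(6) + (8)·(-4) + (-1)·(7) − 70 = -133; |n| = √81.
Distance = |-133| / √81 = 133/√81 ≈ 14.778.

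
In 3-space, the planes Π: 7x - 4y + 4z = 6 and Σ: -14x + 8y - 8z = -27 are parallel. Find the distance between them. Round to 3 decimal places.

Rescale Σ by 1/(-2): 7x - 4y + 4z = 27/2. Then distance = |6 − (27/2)| / √81 ≈ 0.833.

0.833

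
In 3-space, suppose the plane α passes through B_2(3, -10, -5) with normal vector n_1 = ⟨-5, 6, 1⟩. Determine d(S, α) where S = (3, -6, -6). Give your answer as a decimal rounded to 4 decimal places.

2.9210

α: n_1·r = n_1·B_2 gives -5x + 6y + z = -80.
n·S − d = (-5)·(3) + (6)·(-6) + (1)·(-6) − (-80) = 23; |n| = √62.
Distance = |23| / √62 = 23/√62 ≈ 2.9210.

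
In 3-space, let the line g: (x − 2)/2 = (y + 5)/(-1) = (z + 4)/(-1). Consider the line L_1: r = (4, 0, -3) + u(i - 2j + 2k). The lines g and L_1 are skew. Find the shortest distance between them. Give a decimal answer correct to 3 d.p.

5.091

g has direction (2, -1, -1) through (2, -5, -4).
Common perpendicular direction n = (2, -1, -1) × (1, -2, 2) = (-4, -5, -3).
With w = (4, 0, -3) − (2, -5, -4) = (2, 5, 1), w · n = -36.
Distance = |w · n| / |n| = |-36| / √50 ≈ 5.091.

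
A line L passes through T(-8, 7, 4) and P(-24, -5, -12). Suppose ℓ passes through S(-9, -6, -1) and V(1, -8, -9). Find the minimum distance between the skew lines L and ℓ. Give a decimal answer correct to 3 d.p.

8.798

A direction vector for L is P − T = (-16, -12, -16).
A direction vector for ℓ is V − S = (10, -2, -8).
Common perpendicular direction n = (-16, -12, -16) × (10, -2, -8) = (64, -288, 152).
With w = (-9, -6, -1) − (-8, 7, 4) = (-1, -13, -5), w · n = 2920.
Distance = |w · n| / |n| = |2920| / √110144 ≈ 8.798.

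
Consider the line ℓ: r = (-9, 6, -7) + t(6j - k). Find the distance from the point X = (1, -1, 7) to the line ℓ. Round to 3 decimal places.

Taking (-9, 6, -7) on ℓ with direction v = (0, 6, -1): w = X − (-9, 6, -7) = (10, -7, 14), and w × v = (-77, 10, 60).
Distance = |w × v| / |v| = √9629 / √37 ≈ 16.132.

16.132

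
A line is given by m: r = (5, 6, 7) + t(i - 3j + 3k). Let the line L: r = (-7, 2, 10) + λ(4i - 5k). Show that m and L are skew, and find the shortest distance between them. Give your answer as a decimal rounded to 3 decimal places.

8.265

Common perpendicular direction n = (1, -3, 3) × (4, 0, -5) = (15, 17, 12).
With w = (-7, 2, 10) − (5, 6, 7) = (-12, -4, 3), w · n = -212.
Since n ≠ 0 the lines are not parallel, and w · n = -212 ≠ 0 so they do not intersect; hence they are skew.
Distance = |w · n| / |n| = |-212| / √658 ≈ 8.265.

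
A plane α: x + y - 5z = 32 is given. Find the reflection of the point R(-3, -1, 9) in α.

(3, 5, -21)

λ = (n·R − d)/|n|² = (-49 − 32)/27 = -3.
Reflection = R − 2λn = (-3, -1, 9) − (-6)·(1, 1, -5) = (3, 5, -21).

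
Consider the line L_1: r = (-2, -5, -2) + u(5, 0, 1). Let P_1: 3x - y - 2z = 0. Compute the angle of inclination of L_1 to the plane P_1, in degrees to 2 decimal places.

42.95

sin θ = |n·v| / (|n||v|) = |13| / (√14 · √26) = 0.68139.
θ ≈ 42.95°.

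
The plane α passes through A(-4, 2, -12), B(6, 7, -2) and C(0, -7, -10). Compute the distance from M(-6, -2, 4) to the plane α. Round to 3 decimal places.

13.600

AB = (10, 5, 10), AC = (4, -9, 2); a normal to α is AB × AC = (100, 20, -110).
Using A: α has equation 100x + 20y - 110z = 960.
n·M − d = (100)·(-6) + (20)·(-2) + (-110)·(4) − 960 = -2040; |n| = √22500.
Distance = |-2040| / √22500 = 2040/√22500 ≈ 13.600.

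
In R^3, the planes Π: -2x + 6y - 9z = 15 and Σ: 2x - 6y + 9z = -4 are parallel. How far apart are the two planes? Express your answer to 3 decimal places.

Rescale Σ by 1/(-1): -2x + 6y - 9z = 4. Then distance = |15 − 4| / √121 ≈ 1.000.

1.000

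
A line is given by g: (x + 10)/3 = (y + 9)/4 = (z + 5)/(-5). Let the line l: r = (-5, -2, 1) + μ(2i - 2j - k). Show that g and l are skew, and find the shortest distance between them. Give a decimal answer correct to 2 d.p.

g has direction (3, 4, -5) through (-10, -9, -5).
Common perpendicular direction n = (3, 4, -5) × (2, -2, -1) = (-14, -7, -14).
With w = (-5, -2, 1) − (-10, -9, -5) = (5, 7, 6), w · n = -203.
Since n ≠ 0 the lines are not parallel, and w · n = -203 ≠ 0 so they do not intersect; hence they are skew.
Distance = |w · n| / |n| = |-203| / √441 ≈ 9.67.

9.67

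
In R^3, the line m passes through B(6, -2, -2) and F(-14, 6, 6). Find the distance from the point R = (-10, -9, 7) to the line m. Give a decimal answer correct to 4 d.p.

A direction vector for m is F − B = (-20, 8, 8).
Taking (6, -2, -2) on m with direction v = (-20, 8, 8): w = R − (6, -2, -2) = (-16, -7, 9), and w × v = (-128, -52, -268).
Distance = |w × v| / |v| = √90912 / √528 ≈ 13.1218.

13.1218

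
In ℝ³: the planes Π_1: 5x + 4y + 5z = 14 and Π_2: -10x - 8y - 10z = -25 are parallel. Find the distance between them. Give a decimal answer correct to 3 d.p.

0.185

Rescale Π_2 by 1/(-2): 5x + 4y + 5z = 25/2. Then distance = |14 − (25/2)| / √66 ≈ 0.185.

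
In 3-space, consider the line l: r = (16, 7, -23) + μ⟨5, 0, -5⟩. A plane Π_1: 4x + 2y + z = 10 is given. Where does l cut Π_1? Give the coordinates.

Substitute r = (16, 7, -23) + t(5, 0, -5) into the plane: 55 + 15t = 10, so t = -3.
Intersection: (16, 7, -23) + (-3)·(5, 0, -5) = (1, 7, -8).

(1, 7, -8)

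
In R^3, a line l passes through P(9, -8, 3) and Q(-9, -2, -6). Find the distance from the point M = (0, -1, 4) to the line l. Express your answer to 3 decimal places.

6.691

A direction vector for l is Q − P = (-18, 6, -9).
Taking (9, -8, 3) on l with direction v = (-18, 6, -9): w = M − (9, -8, 3) = (-9, 7, 1), and w × v = (-69, -99, 72).
Distance = |w × v| / |v| = √19746 / √441 ≈ 6.691.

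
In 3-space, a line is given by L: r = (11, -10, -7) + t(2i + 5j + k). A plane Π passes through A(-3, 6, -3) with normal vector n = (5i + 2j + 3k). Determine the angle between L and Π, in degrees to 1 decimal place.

Π: n·r = n·A gives 5x + 2y + 3z = -12.
sin θ = |n·v| / (|n||v|) = |23| / (√38 · √30) = 0.68120.
θ ≈ 42.9°.

42.9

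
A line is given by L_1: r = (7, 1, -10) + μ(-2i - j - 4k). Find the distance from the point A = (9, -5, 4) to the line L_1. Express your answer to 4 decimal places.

9.8561

Taking (7, 1, -10) on L_1 with direction v = (-2, -1, -4): w = A − (7, 1, -10) = (2, -6, 14), and w × v = (38, -20, -14).
Distance = |w × v| / |v| = √2040 / √21 ≈ 9.8561.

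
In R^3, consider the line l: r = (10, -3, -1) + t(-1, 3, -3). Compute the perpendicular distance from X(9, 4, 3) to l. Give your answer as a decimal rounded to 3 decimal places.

7.793

Taking (10, -3, -1) on l with direction v = (-1, 3, -3): w = X − (10, -3, -1) = (-1, 7, 4), and w × v = (-33, -7, 4).
Distance = |w × v| / |v| = √1154 / √19 ≈ 7.793.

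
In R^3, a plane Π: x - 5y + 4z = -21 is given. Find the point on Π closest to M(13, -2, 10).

Foot = M − λn with λ = (n·M − d)/|n|² = (63 − (-21))/42 = 2.
Foot = (13, -2, 10) − 2·(1, -5, 4) = (11, 8, 2).

(11, 8, 2)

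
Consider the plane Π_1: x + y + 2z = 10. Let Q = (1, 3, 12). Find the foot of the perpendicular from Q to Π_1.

(-2, 0, 6)

Foot = Q − λn with λ = (n·Q − d)/|n|² = (28 − 10)/6 = 3.
Foot = (1, 3, 12) − 3·(1, 1, 2) = (-2, 0, 6).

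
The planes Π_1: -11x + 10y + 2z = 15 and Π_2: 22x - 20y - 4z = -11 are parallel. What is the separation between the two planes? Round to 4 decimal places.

Rescale Π_2 by 1/(-2): -11x + 10y + 2z = 11/2. Then distance = |15 − (11/2)| / √225 ≈ 0.6333.

0.6333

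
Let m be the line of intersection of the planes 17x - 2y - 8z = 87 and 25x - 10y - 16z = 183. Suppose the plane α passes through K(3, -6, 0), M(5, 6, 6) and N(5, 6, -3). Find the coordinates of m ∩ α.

(3, -6, -3)

Direction of m: (17, -2, -8) × (25, -10, -16) = (-48, 72, -120).
A point on m: solving the two plane equations with x = 1 gives (1, -3, -8).
KM = (2, 12, 6), KN = (2, 12, -3); a normal to α is KM × KN = (-108, 18, 0).
Using K: α has equation -108x + 18y = -432.
Substitute r = (1, -3, -8) + t(-48, 72, -120) into the plane: -162 + 6480t = -432, so t = -1/24.
Intersection: (1, -3, -8) + (-1/24)·(-48, 72, -120) = (3, -6, -3).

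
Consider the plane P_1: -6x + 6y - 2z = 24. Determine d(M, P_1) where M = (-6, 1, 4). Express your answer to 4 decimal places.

n·M − d = (-6)·(-6) + (6)·(1) + (-2)·(4) − 24 = 10; |n| = √76.
Distance = |10| / √76 = 10/√76 ≈ 1.1471.

1.1471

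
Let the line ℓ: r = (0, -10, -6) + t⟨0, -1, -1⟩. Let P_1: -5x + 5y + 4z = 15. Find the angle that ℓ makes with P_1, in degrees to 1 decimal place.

sin θ = |n·v| / (|n||v|) = |-9| / (√66 · √2) = 0.78335.
θ ≈ 51.6°.

51.6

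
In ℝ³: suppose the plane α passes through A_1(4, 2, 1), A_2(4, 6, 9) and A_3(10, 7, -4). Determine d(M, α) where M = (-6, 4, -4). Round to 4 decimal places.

A_1A_2 = (0, 4, 8), A_1A_3 = (6, 5, -5); a normal to α is A_1A_2 × A_1A_3 = (-60, 48, -24).
Using A_1: α has equation -60x + 48y - 24z = -168.
n·M − d = (-60)·(-6) + (48)·(4) + (-24)·(-4) − (-168) = 816; |n| = √6480.
Distance = |816| / √6480 = 816/√6480 ≈ 10.1368.

10.1368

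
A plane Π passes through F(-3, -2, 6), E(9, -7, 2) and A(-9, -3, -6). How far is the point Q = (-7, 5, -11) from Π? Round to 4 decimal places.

FE = (12, -5, -4), FA = (-6, -1, -12); a normal to Π is FE × FA = (56, 168, -42).
Using F: Π has equation 56x + 168y - 42z = -756.
n·Q − d = (56)·(-7) + (168)·(5) + (-42)·(-11) − (-756) = 1666; |n| = √33124.
Distance = |1666| / √33124 = 1666/√33124 ≈ 9.1538.

9.1538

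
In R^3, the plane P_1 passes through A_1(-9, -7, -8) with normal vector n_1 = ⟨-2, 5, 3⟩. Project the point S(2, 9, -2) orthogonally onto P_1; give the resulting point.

P_1: n_1·r = n_1·A_1 gives -2x + 5y + 3z = -41.
Foot = S − λn with λ = (n·S − d)/|n|² = (35 − (-41))/38 = 2.
Foot = (2, 9, -2) − 2·(-2, 5, 3) = (6, -1, -8).

(6, -1, -8)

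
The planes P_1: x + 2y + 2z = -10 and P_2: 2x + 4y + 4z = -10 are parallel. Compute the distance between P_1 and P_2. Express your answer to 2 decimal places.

Rescale P_2 by 1/2: x + 2y + 2z = -5. Then distance = |-10 − (-5)| / √9 ≈ 1.67.

1.67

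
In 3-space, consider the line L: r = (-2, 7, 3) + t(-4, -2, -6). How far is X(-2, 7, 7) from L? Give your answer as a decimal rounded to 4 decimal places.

2.3905

Taking (-2, 7, 3) on L with direction v = (-4, -2, -6): w = X − (-2, 7, 3) = (0, 0, 4), and w × v = (8, -16, 0).
Distance = |w × v| / |v| = √320 / √56 ≈ 2.3905.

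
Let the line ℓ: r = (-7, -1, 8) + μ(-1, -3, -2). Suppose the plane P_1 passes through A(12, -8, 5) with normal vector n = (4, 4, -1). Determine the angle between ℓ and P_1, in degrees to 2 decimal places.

40.64

P_1: n·r = n·A gives 4x + 4y - z = 11.
sin θ = |n·v| / (|n||v|) = |-14| / (√33 · √14) = 0.65134.
θ ≈ 40.64°.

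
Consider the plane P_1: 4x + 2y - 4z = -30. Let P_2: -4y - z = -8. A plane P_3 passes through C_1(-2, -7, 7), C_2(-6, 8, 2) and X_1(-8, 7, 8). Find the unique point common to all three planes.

C_1C_2 = (-4, 15, -5), C_1X_1 = (-6, 14, 1); a normal to P_3 is C_1C_2 × C_1X_1 = (85, 34, 34).
Using C_1: P_3 has equation 85x + 34y + 34z = -170.
Solving the 3×3 linear system 4x + 2y - 4z = -30, -4y - z = -8, 85x + 34y + 34z = -170 (e.g. by elimination or Cramer's rule, determinant = -1938) gives (-4, 1, 4).

(-4, 1, 4)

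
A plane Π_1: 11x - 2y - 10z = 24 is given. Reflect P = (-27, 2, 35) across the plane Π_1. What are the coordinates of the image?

(39, -10, -25)

λ = (n·P − d)/|n|² = (-651 − 24)/225 = -3.
Reflection = P − 2λn = (-27, 2, 35) − (-6)·(11, -2, -10) = (39, -10, -25).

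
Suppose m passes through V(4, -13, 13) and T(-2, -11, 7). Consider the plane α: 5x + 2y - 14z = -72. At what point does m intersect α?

A direction vector for m is T − V = (-6, 2, -6).
Substitute r = (4, -13, 13) + t(-6, 2, -6) into the plane: -188 + 58t = -72, so t = 2.
Intersection: (4, -13, 13) + 2·(-6, 2, -6) = (-8, -9, 1).

(-8, -9, 1)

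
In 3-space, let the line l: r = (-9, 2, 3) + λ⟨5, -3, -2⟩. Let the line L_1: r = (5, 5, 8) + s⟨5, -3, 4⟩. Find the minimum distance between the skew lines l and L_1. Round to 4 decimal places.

Common perpendicular direction n = (5, -3, -2) × (5, -3, 4) = (-18, -30, 0).
With w = (5, 5, 8) − (-9, 2, 3) = (14, 3, 5), w · n = -342.
Distance = |w · n| / |n| = |-342| / √1224 ≈ 9.7754.

9.7754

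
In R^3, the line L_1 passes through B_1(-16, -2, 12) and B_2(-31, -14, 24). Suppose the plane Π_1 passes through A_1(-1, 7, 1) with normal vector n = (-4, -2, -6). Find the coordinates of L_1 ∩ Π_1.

(-1, 10, 0)

A direction vector for L_1 is B_2 − B_1 = (-15, -12, 12).
Π_1: n·r = n·A_1 gives -4x - 2y - 6z = -16.
Substitute r = (-16, -2, 12) + t(-15, -12, 12) into the plane: -4 + 12t = -16, so t = -1.
Intersection: (-16, -2, 12) + (-1)·(-15, -12, 12) = (-1, 10, 0).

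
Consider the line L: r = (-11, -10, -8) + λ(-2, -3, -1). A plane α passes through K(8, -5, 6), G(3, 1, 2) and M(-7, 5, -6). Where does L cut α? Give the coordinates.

KG = (-5, 6, -4), KM = (-15, 10, -12); a normal to α is KG × KM = (-32, 0, 40).
Using K: α has equation -32x + 40z = -16.
Substitute r = (-11, -10, -8) + t(-2, -3, -1) into the plane: 32 + 24t = -16, so t = -2.
Intersection: (-11, -10, -8) + (-2)·(-2, -3, -1) = (-7, -4, -6).

(-7, -4, -6)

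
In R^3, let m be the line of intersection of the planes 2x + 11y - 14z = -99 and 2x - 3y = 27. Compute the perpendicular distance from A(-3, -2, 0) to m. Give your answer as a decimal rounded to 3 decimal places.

7.519

Direction of m: (2, 11, -14) × (2, -3, 0) = (-42, -28, -28).
A point on m: solving the two plane equations with x = 3 gives (3, -7, 2).
Taking (3, -7, 2) on m with direction v = (-42, -28, -28): w = A − (3, -7, 2) = (-6, 5, -2), and w × v = (-196, -84, 378).
Distance = |w × v| / |v| = √188356 / √3332 ≈ 7.519.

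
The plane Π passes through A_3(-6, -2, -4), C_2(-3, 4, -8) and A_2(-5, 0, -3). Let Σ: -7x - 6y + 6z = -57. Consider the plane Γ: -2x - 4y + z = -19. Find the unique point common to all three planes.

A_3C_2 = (3, 6, -4), A_3A_2 = (1, 2, 1); a normal to Π is A_3C_2 × A_3A_2 = (14, -7, 0).
Using A_3: Π has equation 14x - 7y = -70.
Solving the 3×3 linear system 14x - 7y = -70, -7x - 6y + 6z = -57, -2x - 4y + z = -19 (e.g. by elimination or Cramer's rule, determinant = 287) gives (-3, 4, -9).

(-3, 4, -9)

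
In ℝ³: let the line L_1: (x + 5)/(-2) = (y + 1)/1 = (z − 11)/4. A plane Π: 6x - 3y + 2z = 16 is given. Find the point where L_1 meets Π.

L_1 has direction (-2, 1, 4) through (-5, -1, 11).
Substitute r = (-5, -1, 11) + t(-2, 1, 4) into the plane: -5 + (-7)t = 16, so t = -3.
Intersection: (-5, -1, 11) + (-3)·(-2, 1, 4) = (1, -4, -1).

(1, -4, -1)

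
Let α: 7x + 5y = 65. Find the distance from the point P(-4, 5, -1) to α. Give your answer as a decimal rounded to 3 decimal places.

n·P − d = (7)·(-4) + (5)·(5) + (0)·(-1) − 65 = -68; |n| = √74.
Distance = |-68| / √74 = 68/√74 ≈ 7.905.

7.905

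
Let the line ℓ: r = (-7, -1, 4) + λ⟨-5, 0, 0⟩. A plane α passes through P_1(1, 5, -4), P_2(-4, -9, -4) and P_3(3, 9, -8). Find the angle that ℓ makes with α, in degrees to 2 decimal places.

68.96

P_1P_2 = (-5, -14, 0), P_1P_3 = (2, 4, -4); a normal to α is P_1P_2 × P_1P_3 = (56, -20, 8).
Using P_1: α has equation 56x - 20y + 8z = -76.
sin θ = |n·v| / (|n||v|) = |-280| / (√3600 · √25) = 0.93333.
θ ≈ 68.96°.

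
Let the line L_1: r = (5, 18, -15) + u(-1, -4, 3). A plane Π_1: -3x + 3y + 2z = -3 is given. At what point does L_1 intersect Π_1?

Substitute r = (5, 18, -15) + t(-1, -4, 3) into the plane: 9 + (-3)t = -3, so t = 4.
Intersection: (5, 18, -15) + 4·(-1, -4, 3) = (1, 2, -3).

(1, 2, -3)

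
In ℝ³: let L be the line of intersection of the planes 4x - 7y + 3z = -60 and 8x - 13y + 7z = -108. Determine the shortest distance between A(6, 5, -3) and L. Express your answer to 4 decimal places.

Direction of L: (4, -7, 3) × (8, -13, 7) = (-10, -4, 4).
A point on L: solving the two plane equations with x = -4 gives (-4, 8, 4).
Taking (-4, 8, 4) on L with direction v = (-10, -4, 4): w = A − (-4, 8, 4) = (10, -3, -7), and w × v = (-40, 30, -70).
Distance = |w × v| / |v| = √7400 / √132 ≈ 7.4874.

7.4874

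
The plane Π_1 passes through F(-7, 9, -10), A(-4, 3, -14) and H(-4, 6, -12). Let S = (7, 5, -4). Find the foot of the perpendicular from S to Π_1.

FA = (3, -6, -4), FH = (3, -3, -2); a normal to Π_1 is FA × FH = (0, -6, 9).
Using F: Π_1 has equation -6y + 9z = -144.
Foot = S − λn with λ = (n·S − d)/|n|² = (-66 − (-144))/117 = 2/3.
Foot = (7, 5, -4) − (2/3)·(0, -6, 9) = (7, 9, -10).

(7, 9, -10)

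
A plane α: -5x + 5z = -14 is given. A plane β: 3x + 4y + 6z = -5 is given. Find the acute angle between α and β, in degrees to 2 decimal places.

cos θ = |n₁·n₂| / (|n₁||n₂|) = |15| / (√50 · √61).
θ = arccos(0.27161) ≈ 74.24°.

74.24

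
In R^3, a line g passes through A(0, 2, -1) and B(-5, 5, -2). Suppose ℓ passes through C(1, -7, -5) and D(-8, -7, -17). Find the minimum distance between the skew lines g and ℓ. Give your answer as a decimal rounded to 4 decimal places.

A direction vector for g is B − A = (-5, 3, -1).
A direction vector for ℓ is D − C = (-9, 0, -12).
Common perpendicular direction n = (-5, 3, -1) × (-9, 0, -12) = (-36, -51, 27).
With w = (1, -7, -5) − (0, 2, -1) = (1, -9, -4), w · n = 315.
Distance = |w · n| / |n| = |315| / √4626 ≈ 4.6314.

4.6314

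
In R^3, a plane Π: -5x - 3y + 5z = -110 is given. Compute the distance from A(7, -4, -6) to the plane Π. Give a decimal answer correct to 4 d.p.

7.4208

n·A − d = (-5)·(7) + (-3)·(-4) + (5)·(-6) − (-110) = 57; |n| = √59.
Distance = |57| / √59 = 57/√59 ≈ 7.4208.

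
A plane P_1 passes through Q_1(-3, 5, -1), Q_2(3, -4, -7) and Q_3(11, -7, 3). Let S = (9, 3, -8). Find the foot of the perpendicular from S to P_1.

(3, -3, -5)

Q_1Q_2 = (6, -9, -6), Q_1Q_3 = (14, -12, 4); a normal to P_1 is Q_1Q_2 × Q_1Q_3 = (-108, -108, 54).
Using Q_1: P_1 has equation -108x - 108y + 54z = -270.
Foot = S − λn with λ = (n·S − d)/|n|² = (-1728 − (-270))/26244 = -1/18.
Foot = (9, 3, -8) − (-1/18)·(-108, -108, 54) = (3, -3, -5).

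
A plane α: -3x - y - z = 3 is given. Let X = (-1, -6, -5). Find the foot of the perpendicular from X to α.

(2, -5, -4)

Foot = X − λn with λ = (n·X − d)/|n|² = (14 − 3)/11 = 1.
Foot = (-1, -6, -5) − 1·(-3, -1, -1) = (2, -5, -4).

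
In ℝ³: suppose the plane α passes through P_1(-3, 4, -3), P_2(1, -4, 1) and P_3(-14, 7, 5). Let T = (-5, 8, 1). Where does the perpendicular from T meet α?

P_1P_2 = (4, -8, 4), P_1P_3 = (-11, 3, 8); a normal to α is P_1P_2 × P_1P_3 = (-76, -76, -76).
Using P_1: α has equation -76x - 76y - 76z = 152.
Foot = T − λn with λ = (n·T − d)/|n|² = (-304 − 152)/17328 = -1/38.
Foot = (-5, 8, 1) − (-1/38)·(-76, -76, -76) = (-7, 6, -1).

(-7, 6, -1)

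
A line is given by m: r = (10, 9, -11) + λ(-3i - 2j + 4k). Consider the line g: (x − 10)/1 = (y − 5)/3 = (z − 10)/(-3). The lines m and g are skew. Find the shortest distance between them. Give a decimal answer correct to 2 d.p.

g has direction (1, 3, -3) through (10, 5, 10).
Common perpendicular direction n = (-3, -2, 4) × (1, 3, -3) = (-6, -5, -7).
With w = (10, 5, 10) − (10, 9, -11) = (0, -4, 21), w · n = -127.
Distance = |w · n| / |n| = |-127| / √110 ≈ 12.11.

12.11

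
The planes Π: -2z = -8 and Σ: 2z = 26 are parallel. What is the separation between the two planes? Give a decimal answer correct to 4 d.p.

Rescale Σ by 1/(-1): -2z = -26. Then distance = |-8 − (-26)| / √4 ≈ 9.0000.

9.0000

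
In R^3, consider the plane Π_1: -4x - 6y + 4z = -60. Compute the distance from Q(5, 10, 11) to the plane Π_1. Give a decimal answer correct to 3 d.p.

2.910

n·Q − d = (-4)·(5) + (-6)·(10) + (4)·(11) − (-60) = 24; |n| = √68.
Distance = |24| / √68 = 24/√68 ≈ 2.910.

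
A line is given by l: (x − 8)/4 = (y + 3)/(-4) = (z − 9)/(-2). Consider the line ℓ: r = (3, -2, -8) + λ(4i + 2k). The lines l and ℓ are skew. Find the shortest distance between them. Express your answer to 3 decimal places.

l has direction (4, -4, -2) through (8, -3, 9).
Common perpendicular direction n = (4, -4, -2) × (4, 0, 2) = (-8, -16, 16).
With w = (3, -2, -8) − (8, -3, 9) = (-5, 1, -17), w · n = -248.
Distance = |w · n| / |n| = |-248| / √576 ≈ 10.333.

10.333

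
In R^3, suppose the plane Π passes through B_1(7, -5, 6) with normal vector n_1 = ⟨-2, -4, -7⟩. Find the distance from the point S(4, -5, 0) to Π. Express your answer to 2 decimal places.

5.78

Π: n_1·r = n_1·B_1 gives -2x - 4y - 7z = -36.
n·S − d = (-2)·(4) + (-4)·(-5) + (-7)·(0) − (-36) = 48; |n| = √69.
Distance = |48| / √69 = 48/√69 ≈ 5.78.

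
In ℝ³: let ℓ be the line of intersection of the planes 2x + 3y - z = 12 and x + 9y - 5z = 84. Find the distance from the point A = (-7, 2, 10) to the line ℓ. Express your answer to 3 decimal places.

Direction of ℓ: (2, 3, -1) × (1, 9, -5) = (-6, 9, 15).
A point on ℓ: solving the two plane equations with x = -8 gives (-8, 8, -4).
Taking (-8, 8, -4) on ℓ with direction v = (-6, 9, 15): w = A − (-8, 8, -4) = (1, -6, 14), and w × v = (-216, -99, -27).
Distance = |w × v| / |v| = √57186 / √342 ≈ 12.931.

12.931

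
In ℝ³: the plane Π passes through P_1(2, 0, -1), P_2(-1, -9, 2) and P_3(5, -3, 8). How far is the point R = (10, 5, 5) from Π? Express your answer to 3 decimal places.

2.041

P_1P_2 = (-3, -9, 3), P_1P_3 = (3, -3, 9); a normal to Π is P_1P_2 × P_1P_3 = (-72, 36, 36).
Using P_1: Π has equation -72x + 36y + 36z = -180.
n·R − d = (-72)·(10) + (36)·(5) + (36)·(5) − (-180) = -180; |n| = √7776.
Distance = |-180| / √7776 = 180/√7776 ≈ 2.041.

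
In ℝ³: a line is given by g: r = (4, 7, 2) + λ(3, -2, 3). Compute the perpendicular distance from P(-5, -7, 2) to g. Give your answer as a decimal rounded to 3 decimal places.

16.642

Taking (4, 7, 2) on g with direction v = (3, -2, 3): w = P − (4, 7, 2) = (-9, -14, 0), and w × v = (-42, 27, 60).
Distance = |w × v| / |v| = √6093 / √22 ≈ 16.642.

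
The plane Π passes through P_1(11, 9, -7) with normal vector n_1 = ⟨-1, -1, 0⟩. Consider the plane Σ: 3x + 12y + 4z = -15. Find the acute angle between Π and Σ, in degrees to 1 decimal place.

Π: n_1·r = n_1·P_1 gives -x - y = -20.
cos θ = |n₁·n₂| / (|n₁||n₂|) = |-15| / (√2 · √169).
θ = arccos(0.81589) ≈ 35.3°.

35.3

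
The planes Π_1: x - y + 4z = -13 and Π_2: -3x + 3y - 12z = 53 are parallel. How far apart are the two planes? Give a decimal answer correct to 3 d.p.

1.100

Rescale Π_2 by 1/(-3): x - y + 4z = -53/3. Then distance = |-13 − (-53/3)| / √18 ≈ 1.100.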